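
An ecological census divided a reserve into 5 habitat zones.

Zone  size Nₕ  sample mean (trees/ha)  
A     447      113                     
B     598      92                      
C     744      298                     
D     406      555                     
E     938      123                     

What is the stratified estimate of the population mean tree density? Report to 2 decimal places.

N = 3133; weights Wₕ = Nₕ/N = (0.1427, 0.1909, 0.2375, 0.1296, 0.2994).
x̄_st = Σ Wₕ·x̄ₕ = 0.1427·113 + 0.1909·92 + 0.2375·298 + 0.1296·555 + 0.2994·123 ≈ 213.1960...
→ 213.20.

213.20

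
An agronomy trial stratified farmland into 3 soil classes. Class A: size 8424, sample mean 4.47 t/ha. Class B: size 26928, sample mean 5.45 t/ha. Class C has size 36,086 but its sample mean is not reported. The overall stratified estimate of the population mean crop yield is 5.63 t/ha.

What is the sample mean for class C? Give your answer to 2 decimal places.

N = 8424 + 26928 + 36086 = 71438.
Overall total = μ·N = 5.63·71438 = 402195.94.
Subtract the known strata: 8424·4.47 + 26928·5.45 = 184412.88.
Remaining total for class C: 402195.94 − 184412.88 = 217783.06.
Divide by its size: 217783.06 / 36086 = 6.0351... → 6.04.

6.04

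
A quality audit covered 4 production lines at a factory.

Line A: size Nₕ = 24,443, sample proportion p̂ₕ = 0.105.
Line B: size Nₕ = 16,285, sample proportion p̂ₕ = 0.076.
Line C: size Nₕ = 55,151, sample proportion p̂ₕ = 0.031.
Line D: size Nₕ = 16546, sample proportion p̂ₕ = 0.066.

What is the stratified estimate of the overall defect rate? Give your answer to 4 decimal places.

Wₕ = Nₕ/N with N = 112425: 0.2174, 0.1449, 0.4906, 0.1472.
p̂_st = 0.2174·0.105 + 0.1449·0.076 + 0.4906·0.031 + 0.1472·0.066 ≈ 0.058758... → 0.0588.

0.0588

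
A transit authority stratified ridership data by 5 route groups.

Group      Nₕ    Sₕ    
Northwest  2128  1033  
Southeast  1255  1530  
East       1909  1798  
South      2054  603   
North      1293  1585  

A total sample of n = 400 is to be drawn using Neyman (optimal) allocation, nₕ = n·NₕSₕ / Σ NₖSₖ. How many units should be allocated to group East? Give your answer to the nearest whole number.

Northwest: NₕSₕ = 2128·1033 = 2198224
Southeast: NₕSₕ = 1255·1530 = 1920150
East: NₕSₕ = 1909·1798 = 3432382
South: NₕSₕ = 2054·603 = 1238562
North: NₕSₕ = 1293·1585 = 2049405
Σ NₕSₕ = 10838723.
n_East = 400·3432382/10838723 = 126.671... → 127.

127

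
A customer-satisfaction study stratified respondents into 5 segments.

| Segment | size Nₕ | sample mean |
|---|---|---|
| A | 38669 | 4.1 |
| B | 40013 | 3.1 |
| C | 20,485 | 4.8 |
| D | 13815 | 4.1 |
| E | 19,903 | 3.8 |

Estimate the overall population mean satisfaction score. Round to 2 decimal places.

3.86

N = 38669 + 40013 + 20485 + 13815 + 19903 = 132885.
Weight each subgroup mean by Nₕ/N and sum.
Σ Nₕx̄ₕ = 38669·4.1 + 40013·3.1 + 20485·4.8 + 13815·4.1 + 19903·3.8 = 158542.9 + 124040.3 + 98328 + 56641.5 + 75631.4 = 513184.1.
Divide by N: 513184.1 / 132885 = 3.8619... → 3.86.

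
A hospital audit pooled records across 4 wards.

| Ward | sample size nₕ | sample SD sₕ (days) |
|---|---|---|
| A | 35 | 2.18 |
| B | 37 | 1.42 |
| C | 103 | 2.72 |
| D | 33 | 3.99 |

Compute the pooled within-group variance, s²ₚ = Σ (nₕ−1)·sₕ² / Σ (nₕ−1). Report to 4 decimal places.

A: (35−1)·2.18² = 34·4.7524 = 161.5816
B: (37−1)·1.42² = 36·2.0164 = 72.5904
C: (103−1)·2.72² = 102·7.3984 = 754.6368
D: (33−1)·3.99² = 32·15.9201 = 509.4432
Numerator = 1498.252; denominator = Σ(nₕ−1) = 204.
s²ₚ = 1498.252/204 = 7.344373... → 7.3444.

7.3444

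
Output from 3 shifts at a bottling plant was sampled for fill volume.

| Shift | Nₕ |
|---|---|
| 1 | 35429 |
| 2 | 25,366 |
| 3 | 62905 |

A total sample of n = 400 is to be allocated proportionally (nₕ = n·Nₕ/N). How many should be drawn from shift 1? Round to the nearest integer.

Share of shift 1 = 35429/123700 = 0.28641.
Allocate 400 × 0.28641 = 114.564... → 115.

115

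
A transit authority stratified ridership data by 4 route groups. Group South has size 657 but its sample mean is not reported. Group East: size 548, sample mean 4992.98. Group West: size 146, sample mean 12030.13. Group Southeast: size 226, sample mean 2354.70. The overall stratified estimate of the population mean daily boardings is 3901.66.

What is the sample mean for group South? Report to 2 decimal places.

1717.20

Σ Nₕx̄ₕ = N·μ, so 657·x̄_South = 1577·3901.66 − (548·4992.98 + 146·12030.13 + 226·2354.70).
= 6152917.82 − 5024714.22 = 1128203.6.
x̄_South = 1128203.6 / 657 = 1717.2049... → 1717.20.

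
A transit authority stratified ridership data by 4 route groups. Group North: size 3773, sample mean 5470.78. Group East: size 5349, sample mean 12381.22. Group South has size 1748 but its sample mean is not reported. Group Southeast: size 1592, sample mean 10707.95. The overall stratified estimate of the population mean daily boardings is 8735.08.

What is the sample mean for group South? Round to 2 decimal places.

2826.72

N = 3773 + 5349 + 1748 + 1592 = 12462.
Overall total = μ·N = 8735.08·12462 = 108856566.96.
Subtract the known strata: 3773·5470.78 + 5349·12381.22 + 1592·10707.95 = 103915455.12.
Remaining total for group South: 108856566.96 − 103915455.12 = 4941111.84.
Divide by its size: 4941111.84 / 1748 = 2826.7230... → 2826.72.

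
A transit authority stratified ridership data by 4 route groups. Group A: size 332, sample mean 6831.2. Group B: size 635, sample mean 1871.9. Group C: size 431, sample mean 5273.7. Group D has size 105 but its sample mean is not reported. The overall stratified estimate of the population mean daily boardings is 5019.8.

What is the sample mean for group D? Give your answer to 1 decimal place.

Σ Nₕx̄ₕ = N·μ, so 105·x̄_D = 1503·5019.8 − (332·6831.2 + 635·1871.9 + 431·5273.7).
= 7544759.4 − 5729579.6 = 1815179.8.
x̄_D = 1815179.8 / 105 = 17287.427... → 17287.4.

17287.4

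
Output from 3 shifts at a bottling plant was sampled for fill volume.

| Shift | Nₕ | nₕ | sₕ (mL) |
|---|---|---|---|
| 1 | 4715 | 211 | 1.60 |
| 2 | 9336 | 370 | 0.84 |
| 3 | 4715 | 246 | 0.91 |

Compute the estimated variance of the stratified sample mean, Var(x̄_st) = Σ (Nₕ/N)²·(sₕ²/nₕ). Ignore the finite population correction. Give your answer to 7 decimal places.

0.0014504

N = 18766. Term for each stratum: Wₕ²sₕ²/nₕ.
Var(x̄_st) = 0.0007659095 + 0.0004719925 + 0.0002125043 = 0.0014504063 → 0.0014504.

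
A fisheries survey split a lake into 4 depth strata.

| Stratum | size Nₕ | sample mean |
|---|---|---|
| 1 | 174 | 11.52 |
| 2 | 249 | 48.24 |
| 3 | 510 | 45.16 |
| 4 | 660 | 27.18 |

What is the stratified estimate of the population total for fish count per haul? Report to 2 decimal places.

54986.64

1: 174·11.52 = 2004.48
2: 249·48.24 = 12011.76
3: 510·45.16 = 23031.6
4: 660·27.18 = 17938.8
τ̂ = Σ Nₕx̄ₕ = 54986.64.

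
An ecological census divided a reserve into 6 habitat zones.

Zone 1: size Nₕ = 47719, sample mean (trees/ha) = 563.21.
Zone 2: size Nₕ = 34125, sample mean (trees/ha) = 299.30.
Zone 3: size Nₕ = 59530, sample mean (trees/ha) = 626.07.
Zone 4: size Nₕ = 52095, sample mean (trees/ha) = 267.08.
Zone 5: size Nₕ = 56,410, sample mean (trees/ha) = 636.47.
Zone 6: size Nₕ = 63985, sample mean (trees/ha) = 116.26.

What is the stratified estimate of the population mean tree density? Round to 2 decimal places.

x̄_st = (Σ Nₕx̄ₕ) / (Σ Nₕ) = (47719·563.21 + 34125·299.30 + 59530·626.07 + 52095·267.08 + 56410·636.47 + 63985·116.26) / 313864
= 131615078.99 / 313864 = 419.3379... → 419.34.

419.34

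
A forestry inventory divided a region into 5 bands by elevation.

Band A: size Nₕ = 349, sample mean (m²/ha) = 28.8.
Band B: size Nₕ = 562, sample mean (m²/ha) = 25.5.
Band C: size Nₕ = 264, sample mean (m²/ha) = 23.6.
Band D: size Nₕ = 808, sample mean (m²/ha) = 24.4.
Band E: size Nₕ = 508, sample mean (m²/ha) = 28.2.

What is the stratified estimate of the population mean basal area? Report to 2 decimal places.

25.95

N = 349 + 562 + 264 + 808 + 508 = 2491.
The stratified mean weights each stratum mean by its population share Nₕ/N.
Σ Nₕx̄ₕ = 349·28.8 + 562·25.5 + 264·23.6 + 808·24.4 + 508·28.2 = 10051.2 + 14331 + 6230.4 + 19715.2 + 14325.6 = 64653.4.
Divide by N: 64653.4 / 2491 = 25.9548... → 25.95.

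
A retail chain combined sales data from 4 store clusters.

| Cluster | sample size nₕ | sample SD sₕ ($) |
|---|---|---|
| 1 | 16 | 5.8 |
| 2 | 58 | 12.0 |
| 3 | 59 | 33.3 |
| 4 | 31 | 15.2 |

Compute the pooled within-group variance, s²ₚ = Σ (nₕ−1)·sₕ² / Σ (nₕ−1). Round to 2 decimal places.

499.75

1: (16−1)·5.8² = 15·33.64 = 504.6
2: (58−1)·12.0² = 57·144 = 8208
3: (59−1)·33.3² = 58·1108.89 = 64315.62
4: (31−1)·15.2² = 30·231.04 = 6931.2
Numerator = 79959.42; denominator = Σ(nₕ−1) = 160.
s²ₚ = 79959.42/160 = 499.7464... → 499.75.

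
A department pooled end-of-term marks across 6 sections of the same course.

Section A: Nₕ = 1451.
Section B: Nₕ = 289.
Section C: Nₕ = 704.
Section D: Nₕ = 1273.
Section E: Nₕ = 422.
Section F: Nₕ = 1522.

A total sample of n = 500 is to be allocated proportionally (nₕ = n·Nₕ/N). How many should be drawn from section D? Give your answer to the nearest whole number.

112

N = 1451 + 289 + 704 + 1273 + 422 + 1522 = 5661.
n_D = 500·1273/5661 = 112.436... → 112.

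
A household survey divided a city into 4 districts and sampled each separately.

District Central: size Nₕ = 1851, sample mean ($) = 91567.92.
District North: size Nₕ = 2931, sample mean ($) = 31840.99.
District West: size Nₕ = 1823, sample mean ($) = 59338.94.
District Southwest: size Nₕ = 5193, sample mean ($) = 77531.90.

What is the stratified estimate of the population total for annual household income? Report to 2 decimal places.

773616205.93

Population total = Σ Nₕ·x̄ₕ (each stratum's size times its mean).
1851·91567.92 + 2931·31840.99 + 1823·59338.94 + 5193·77531.90 = 169492219.92 + 93325941.69 + 108174887.62 + 402623156.7 = 773616205.93.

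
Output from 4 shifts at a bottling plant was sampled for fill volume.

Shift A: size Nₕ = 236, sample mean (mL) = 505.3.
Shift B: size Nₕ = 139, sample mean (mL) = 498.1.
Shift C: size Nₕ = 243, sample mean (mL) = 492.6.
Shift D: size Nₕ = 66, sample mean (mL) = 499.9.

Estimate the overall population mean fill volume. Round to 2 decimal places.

N = 236 + 139 + 243 + 66 = 684.
Overall mean = Σ (Nₕ/N)·x̄ₕ — weight by population share, not a simple average.
Σ Nₕx̄ₕ = 236·505.3 + 139·498.1 + 243·492.6 + 66·499.9 = 119250.8 + 69235.9 + 119701.8 + 32993.4 = 341181.9.
Divide by N: 341181.9 / 684 = 498.8039... → 498.80.

498.80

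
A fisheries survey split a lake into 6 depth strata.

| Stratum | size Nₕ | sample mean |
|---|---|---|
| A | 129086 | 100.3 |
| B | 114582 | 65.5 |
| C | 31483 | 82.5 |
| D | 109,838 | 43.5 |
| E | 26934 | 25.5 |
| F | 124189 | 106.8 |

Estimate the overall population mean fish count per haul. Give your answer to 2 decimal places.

77.93

N = 129086 + 114582 + 31483 + 109838 + 26934 + 124189 = 536112.
Weight each subgroup mean by Nₕ/N and sum.
Σ Nₕx̄ₕ = 129086·100.3 + 114582·65.5 + 31483·82.5 + 109838·43.5 + 26934·25.5 + 124189·106.8 = 12947325.8 + 7505121 + 2597347.5 + 4777953 + 686817 + 13263385.2 = 41777949.5.
Divide by N: 41777949.5 / 536112 = 77.9277... → 77.93.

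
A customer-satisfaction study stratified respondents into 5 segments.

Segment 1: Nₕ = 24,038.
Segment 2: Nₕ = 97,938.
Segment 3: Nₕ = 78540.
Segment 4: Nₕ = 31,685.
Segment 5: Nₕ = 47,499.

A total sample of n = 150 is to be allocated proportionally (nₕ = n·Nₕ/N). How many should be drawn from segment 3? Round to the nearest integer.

42

Share of segment 3 = 78540/279700 = 0.28080.
Allocate 150 × 0.28080 = 42.120... → 42.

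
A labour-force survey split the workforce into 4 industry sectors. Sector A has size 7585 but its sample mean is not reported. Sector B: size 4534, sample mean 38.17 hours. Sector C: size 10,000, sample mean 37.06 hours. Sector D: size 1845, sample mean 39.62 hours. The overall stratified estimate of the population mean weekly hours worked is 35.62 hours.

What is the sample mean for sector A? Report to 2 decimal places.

31.22

Σ Nₕx̄ₕ = N·μ, so 7585·x̄_A = 23964·35.62 − (4534·38.17 + 10000·37.06 + 1845·39.62).
= 853597.68 − 616761.68 = 236836.
x̄_A = 236836 / 7585 = 31.2243... → 31.22.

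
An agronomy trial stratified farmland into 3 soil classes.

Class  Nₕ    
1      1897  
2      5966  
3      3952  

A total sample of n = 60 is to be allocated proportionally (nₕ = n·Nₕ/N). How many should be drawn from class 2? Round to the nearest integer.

30

N = 1897 + 5966 + 3952 = 11815.
n_2 = 60·5966/11815 = 30.297... → 30.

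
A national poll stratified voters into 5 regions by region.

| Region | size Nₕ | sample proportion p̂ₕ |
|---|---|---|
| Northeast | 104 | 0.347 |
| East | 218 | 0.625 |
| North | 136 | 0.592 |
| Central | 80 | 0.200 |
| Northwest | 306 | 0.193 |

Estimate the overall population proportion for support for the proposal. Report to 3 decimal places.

N = 104 + 218 + 136 + 80 + 306 = 844.
Overall proportion = Σ (Nₕ/N)·p̂ₕ.
Σ Nₕp̂ₕ = 36.088 + 136.25 + 80.512 + 16 + 59.058 = 327.908.
327.908 / 844 = 0.38852... → 0.389.

0.389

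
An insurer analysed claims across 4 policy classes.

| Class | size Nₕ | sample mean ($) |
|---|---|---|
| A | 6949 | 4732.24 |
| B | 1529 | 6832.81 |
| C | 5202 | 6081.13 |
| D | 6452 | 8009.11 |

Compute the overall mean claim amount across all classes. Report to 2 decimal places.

x̄_st = (Σ Nₕx̄ₕ) / (Σ Nₕ) = (6949·4732.24 + 1529·6832.81 + 5202·6081.13 + 6452·8009.11) / 20132
= 126640518.23 / 20132 = 6290.5086... → 6290.51.

6290.51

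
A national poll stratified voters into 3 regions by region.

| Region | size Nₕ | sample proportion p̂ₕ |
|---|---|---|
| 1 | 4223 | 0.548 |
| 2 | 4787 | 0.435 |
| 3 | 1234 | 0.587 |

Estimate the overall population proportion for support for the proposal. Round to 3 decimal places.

Wₕ = Nₕ/N with N = 10244: 0.4122, 0.4673, 0.1205.
p̂_st = 0.4122·0.548 + 0.4673·0.435 + 0.1205·0.587 ≈ 0.49989... → 0.500.

0.500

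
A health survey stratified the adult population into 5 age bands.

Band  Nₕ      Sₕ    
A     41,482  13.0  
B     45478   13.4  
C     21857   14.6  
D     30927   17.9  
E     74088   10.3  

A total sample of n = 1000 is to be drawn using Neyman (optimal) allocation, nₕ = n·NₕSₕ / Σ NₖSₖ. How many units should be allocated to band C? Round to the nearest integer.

115

A: NₕSₕ = 41482·13.0 = 539266
B: NₕSₕ = 45478·13.4 = 609405.2
C: NₕSₕ = 21857·14.6 = 319112.2
D: NₕSₕ = 30927·17.9 = 553593.3
E: NₕSₕ = 74088·10.3 = 763106.4
Σ NₕSₕ = 2784483.1.
n_C = 1000·319112.2/2784483.1 = 114.604... → 115.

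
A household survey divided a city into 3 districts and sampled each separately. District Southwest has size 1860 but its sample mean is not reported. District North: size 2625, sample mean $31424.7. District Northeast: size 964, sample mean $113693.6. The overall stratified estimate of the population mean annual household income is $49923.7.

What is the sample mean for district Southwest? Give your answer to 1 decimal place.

42980.5

N = 1860 + 2625 + 964 = 5449.
Overall total = μ·N = 49923.7·5449 = 272034241.3.
Subtract the known strata: 2625·31424.7 + 964·113693.6 = 192090467.9.
Remaining total for district Southwest: 272034241.3 − 192090467.9 = 79943773.4.
Divide by its size: 79943773.4 / 1860 = 42980.523... → 42980.5.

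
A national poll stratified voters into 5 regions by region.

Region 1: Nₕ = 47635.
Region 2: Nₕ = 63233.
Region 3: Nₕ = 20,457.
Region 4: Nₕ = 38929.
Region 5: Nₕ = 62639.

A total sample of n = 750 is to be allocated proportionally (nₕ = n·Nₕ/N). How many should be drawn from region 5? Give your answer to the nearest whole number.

202

Share of region 5 = 62639/232893 = 0.26896.
Allocate 750 × 0.26896 = 201.720... → 202.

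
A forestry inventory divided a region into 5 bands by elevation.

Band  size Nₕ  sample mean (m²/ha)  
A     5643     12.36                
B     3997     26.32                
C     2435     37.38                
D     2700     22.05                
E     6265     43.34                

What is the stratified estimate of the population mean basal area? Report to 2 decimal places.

28.38

x̄_st = (Σ Nₕx̄ₕ) / (Σ Nₕ) = (5643·12.36 + 3997·26.32 + 2435·37.38 + 2700·22.05 + 6265·43.34) / 21040
= 597028.92 / 21040 = 28.3759... → 28.38.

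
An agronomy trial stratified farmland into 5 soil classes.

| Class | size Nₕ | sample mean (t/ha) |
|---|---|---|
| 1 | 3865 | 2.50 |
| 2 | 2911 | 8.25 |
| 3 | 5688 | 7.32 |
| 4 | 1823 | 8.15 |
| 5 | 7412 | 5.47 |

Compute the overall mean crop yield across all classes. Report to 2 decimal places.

N = 3865 + 2911 + 5688 + 1823 + 7412 = 21699.
The stratified mean weights each stratum mean by its population share Nₕ/N.
Σ Nₕx̄ₕ = 3865·2.50 + 2911·8.25 + 5688·7.32 + 1823·8.15 + 7412·5.47 = 9662.5 + 24015.75 + 41636.16 + 14857.45 + 40543.64 = 130715.5.
Divide by N: 130715.5 / 21699 = 6.0240... → 6.02.

6.02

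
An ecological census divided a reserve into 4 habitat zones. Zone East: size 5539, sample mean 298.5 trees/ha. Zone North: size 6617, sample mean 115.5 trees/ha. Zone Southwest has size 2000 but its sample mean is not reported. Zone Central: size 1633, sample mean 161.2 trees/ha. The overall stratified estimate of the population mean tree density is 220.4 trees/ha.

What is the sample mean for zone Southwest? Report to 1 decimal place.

N = 5539 + 6617 + 2000 + 1633 = 15789.
Overall total = μ·N = 220.4·15789 = 3479895.6.
Subtract the known strata: 5539·298.5 + 6617·115.5 + 1633·161.2 = 2680894.6.
Remaining total for zone Southwest: 3479895.6 − 2680894.6 = 799001.
Divide by its size: 799001 / 2000 = 399.501... → 399.5.

399.5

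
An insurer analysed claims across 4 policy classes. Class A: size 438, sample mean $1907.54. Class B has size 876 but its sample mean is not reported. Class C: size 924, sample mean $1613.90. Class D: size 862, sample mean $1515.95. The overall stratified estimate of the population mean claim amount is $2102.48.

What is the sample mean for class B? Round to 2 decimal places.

3292.46

Σ Nₕx̄ₕ = N·μ, so 876·x̄_B = 3100·2102.48 − (438·1907.54 + 924·1613.90 + 862·1515.95).
= 6517688 − 3633495.02 = 2884192.98.
x̄_B = 2884192.98 / 876 = 3292.4577... → 3292.46.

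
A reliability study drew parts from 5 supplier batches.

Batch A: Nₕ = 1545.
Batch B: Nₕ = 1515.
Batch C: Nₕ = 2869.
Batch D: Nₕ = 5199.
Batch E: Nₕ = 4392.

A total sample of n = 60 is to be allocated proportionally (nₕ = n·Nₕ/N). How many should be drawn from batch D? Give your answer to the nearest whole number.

Share of batch D = 5199/15520 = 0.33499.
Allocate 60 × 0.33499 = 20.099... → 20.

20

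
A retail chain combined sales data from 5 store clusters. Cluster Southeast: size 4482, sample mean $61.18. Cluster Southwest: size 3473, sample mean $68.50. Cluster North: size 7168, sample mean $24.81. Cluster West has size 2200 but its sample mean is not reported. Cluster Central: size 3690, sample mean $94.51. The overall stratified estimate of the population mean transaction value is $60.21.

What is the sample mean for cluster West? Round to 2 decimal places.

Σ Nₕx̄ₕ = N·μ, so 2200·x̄_West = 21013·60.21 − (4482·61.18 + 3473·68.50 + 7168·24.81 + 3690·94.51).
= 1265192.73 − 1038689.24 = 226503.49.
x̄_West = 226503.49 / 2200 = 102.9561... → 102.96.

102.96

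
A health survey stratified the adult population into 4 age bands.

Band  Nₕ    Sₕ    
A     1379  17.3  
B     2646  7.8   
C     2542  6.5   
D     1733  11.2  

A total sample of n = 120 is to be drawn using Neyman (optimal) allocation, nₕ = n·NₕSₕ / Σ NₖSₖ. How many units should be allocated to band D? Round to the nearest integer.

29

Σ NₕSₕ = 1379·17.3 + 2646·7.8 + 2542·6.5 + 1733·11.2 = 80428.1.
Share for D: 19409.6/80428.1 = 0.24133.
n_D = 120 × 0.24133 = 28.959... → 29.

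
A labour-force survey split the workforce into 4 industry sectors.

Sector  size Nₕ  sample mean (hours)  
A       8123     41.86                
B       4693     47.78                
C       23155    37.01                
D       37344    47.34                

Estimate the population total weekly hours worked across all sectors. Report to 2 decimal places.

Estimate total by summing Nₕ·x̄ₕ over strata.
8123·41.86 + 4693·47.78 + 23155·37.01 + 37344·47.34 = 340028.78 + 224231.54 + 856966.55 + 1767864.96 = 3189091.83.

3189091.83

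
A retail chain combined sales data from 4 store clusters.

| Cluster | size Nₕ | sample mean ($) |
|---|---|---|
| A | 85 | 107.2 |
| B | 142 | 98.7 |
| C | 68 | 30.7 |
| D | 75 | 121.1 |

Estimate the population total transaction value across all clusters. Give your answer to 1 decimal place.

34297.5

Estimate total by summing Nₕ·x̄ₕ over strata.
85·107.2 + 142·98.7 + 68·30.7 + 75·121.1 = 9112 + 14015.4 + 2087.6 + 9082.5 = 34297.5.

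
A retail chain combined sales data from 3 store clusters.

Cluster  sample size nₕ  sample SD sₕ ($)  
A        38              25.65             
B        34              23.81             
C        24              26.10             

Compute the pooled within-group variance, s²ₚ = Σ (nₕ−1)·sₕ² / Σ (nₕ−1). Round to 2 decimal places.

631.39

A: (38−1)·25.65² = 37·657.9225 = 24343.1325
B: (34−1)·23.81² = 33·566.9161 = 18708.2313
C: (24−1)·26.10² = 23·681.21 = 15667.83
Numerator = 58719.1938; denominator = Σ(nₕ−1) = 93.
s²ₚ = 58719.1938/93 = 631.3892... → 631.39.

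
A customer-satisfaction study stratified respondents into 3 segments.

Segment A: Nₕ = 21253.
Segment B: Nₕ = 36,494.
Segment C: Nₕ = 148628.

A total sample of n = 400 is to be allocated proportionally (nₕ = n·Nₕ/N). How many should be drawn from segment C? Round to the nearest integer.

N = 21253 + 36494 + 148628 = 206375.
n_C = 400·148628/206375 = 288.074... → 288.

288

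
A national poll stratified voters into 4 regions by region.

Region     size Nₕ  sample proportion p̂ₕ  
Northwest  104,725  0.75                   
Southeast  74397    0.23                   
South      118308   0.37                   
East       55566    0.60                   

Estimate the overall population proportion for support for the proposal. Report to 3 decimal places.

0.489

Wₕ = Nₕ/N with N = 352996: 0.2967, 0.2108, 0.3352, 0.1574.
p̂_st = 0.2967·0.75 + 0.2108·0.23 + 0.3352·0.37 + 0.1574·0.60 ≈ 0.48944... → 0.489.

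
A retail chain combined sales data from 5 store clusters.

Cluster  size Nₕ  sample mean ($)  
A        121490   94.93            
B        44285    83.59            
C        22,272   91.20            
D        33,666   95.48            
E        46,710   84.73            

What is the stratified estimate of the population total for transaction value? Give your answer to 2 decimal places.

24438203.23

Population total = Σ Nₕ·x̄ₕ (each stratum's size times its mean).
121490·94.93 + 44285·83.59 + 22272·91.20 + 33666·95.48 + 46710·84.73 = 11533045.7 + 3701783.15 + 2031206.4 + 3214429.68 + 3957738.3 = 24438203.23.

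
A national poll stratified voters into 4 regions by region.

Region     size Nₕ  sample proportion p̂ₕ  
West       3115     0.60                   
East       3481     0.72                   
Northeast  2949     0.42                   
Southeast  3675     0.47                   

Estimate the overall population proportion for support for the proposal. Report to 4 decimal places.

0.5553

N = 3115 + 3481 + 2949 + 3675 = 13220.
Overall proportion = Σ (Nₕ/N)·p̂ₕ.
Σ Nₕp̂ₕ = 1869 + 2506.32 + 1238.58 + 1727.25 = 7341.15.
7341.15 / 13220 = 0.555306... → 0.5553.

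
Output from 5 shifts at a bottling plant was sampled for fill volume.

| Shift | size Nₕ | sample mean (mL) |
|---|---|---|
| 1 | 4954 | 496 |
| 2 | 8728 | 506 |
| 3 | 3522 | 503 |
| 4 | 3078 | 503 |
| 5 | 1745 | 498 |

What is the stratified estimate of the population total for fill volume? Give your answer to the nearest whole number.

11062362

Population total = Σ Nₕ·x̄ₕ (each stratum's size times its mean).
4954·496 + 8728·506 + 3522·503 + 3078·503 + 1745·498 = 2457184 + 4416368 + 1771566 + 1548234 + 869010 = 11062362.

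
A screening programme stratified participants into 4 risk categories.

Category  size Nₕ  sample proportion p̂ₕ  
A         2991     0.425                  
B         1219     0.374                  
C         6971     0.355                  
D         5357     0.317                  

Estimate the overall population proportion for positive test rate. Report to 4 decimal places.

0.3568

Wₕ = Nₕ/N with N = 16538: 0.1809, 0.0737, 0.4215, 0.3239.
p̂_st = 0.1809·0.425 + 0.0737·0.374 + 0.4215·0.355 + 0.3239·0.317 ≈ 0.356751... → 0.3568.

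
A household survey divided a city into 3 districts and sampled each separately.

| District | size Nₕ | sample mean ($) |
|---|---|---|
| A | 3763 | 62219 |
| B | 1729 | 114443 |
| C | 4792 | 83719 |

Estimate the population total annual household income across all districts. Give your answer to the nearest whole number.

Population total = Σ Nₕ·x̄ₕ (each stratum's size times its mean).
3763·62219 + 1729·114443 + 4792·83719 = 234130097 + 197871947 + 401181448 = 833183492.

833183492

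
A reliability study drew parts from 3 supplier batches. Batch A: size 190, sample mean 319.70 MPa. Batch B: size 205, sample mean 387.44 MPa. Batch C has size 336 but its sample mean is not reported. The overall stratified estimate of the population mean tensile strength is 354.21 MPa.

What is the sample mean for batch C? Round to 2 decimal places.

353.45

Σ Nₕx̄ₕ = N·μ, so 336·x̄_C = 731·354.21 − (190·319.70 + 205·387.44).
= 258927.51 − 140168.2 = 118759.31.
x̄_C = 118759.31 / 336 = 353.4503... → 353.45.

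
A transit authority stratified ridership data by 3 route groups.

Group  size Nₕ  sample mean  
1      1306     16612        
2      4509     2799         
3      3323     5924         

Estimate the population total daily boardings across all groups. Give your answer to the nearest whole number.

54001415

Population total = Σ Nₕ·x̄ₕ (each stratum's size times its mean).
1306·16612 + 4509·2799 + 3323·5924 = 21695272 + 12620691 + 19685452 = 54001415.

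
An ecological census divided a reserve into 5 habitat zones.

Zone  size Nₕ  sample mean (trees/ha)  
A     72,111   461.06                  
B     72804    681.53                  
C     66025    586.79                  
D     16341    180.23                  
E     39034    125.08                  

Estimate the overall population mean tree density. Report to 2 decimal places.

x̄_st = (Σ Nₕx̄ₕ) / (Σ Nₕ) = (72111·461.06 + 72804·681.53 + 66025·586.79 + 16341·180.23 + 39034·125.08) / 266315
= 129435928.68 / 266315 = 486.0257... → 486.03.

486.03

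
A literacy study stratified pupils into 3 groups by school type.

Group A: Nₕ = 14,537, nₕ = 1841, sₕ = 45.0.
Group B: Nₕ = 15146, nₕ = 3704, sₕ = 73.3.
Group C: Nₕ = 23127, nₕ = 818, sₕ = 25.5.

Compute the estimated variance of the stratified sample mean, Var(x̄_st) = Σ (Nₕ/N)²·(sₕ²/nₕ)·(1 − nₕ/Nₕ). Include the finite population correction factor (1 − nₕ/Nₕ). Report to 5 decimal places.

N = 52810. Term for each stratum: Wₕ²sₕ²/nₕ·(1−nₕ/Nₕ).
Var(x̄_st) = 0.07279149 + 0.09013730 + 0.14705985 = 0.30998864 → 0.30999.

0.30999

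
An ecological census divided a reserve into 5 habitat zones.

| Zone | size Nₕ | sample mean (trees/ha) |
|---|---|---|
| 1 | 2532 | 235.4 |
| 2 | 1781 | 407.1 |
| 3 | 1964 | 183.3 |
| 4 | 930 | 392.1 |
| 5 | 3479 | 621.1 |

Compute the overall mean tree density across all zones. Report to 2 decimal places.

393.65

N = 2532 + 1781 + 1964 + 930 + 3479 = 10686.
Overall mean = Σ (Nₕ/N)·x̄ₕ — weight by population share, not a simple average.
Σ Nₕx̄ₕ = 2532·235.4 + 1781·407.1 + 1964·183.3 + 930·392.1 + 3479·621.1 = 596032.8 + 725045.1 + 360001.2 + 364653 + 2160806.9 = 4206539.
Divide by N: 4206539 / 10686 = 393.6495... → 393.65.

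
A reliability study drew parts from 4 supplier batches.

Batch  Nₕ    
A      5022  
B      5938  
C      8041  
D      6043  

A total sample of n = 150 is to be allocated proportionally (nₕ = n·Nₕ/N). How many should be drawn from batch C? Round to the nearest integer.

N = 5022 + 5938 + 8041 + 6043 = 25044.
n_C = 150·8041/25044 = 48.161... → 48.

48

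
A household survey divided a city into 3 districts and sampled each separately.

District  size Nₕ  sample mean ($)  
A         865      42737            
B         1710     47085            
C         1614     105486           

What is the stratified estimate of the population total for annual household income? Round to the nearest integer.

Estimate total by summing Nₕ·x̄ₕ over strata.
865·42737 + 1710·47085 + 1614·105486 = 36967505 + 80515350 + 170254404 = 287737259.

287737259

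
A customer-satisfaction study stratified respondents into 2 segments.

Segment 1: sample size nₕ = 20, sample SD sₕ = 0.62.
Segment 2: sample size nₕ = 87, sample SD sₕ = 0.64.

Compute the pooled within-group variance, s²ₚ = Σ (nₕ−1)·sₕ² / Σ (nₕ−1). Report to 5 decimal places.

Degrees of freedom: 19 + 86 = 105.
Σ(nₕ−1)sₕ² = 19·0.3844 + 86·0.4096 = 42.5292.
s²ₚ = 42.5292 / 105 = 0.40504 → 0.40504.

0.40504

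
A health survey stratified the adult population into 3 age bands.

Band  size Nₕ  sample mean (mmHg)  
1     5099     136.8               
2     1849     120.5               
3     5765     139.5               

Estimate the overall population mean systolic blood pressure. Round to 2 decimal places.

x̄_st = (Σ Nₕx̄ₕ) / (Σ Nₕ) = (5099·136.8 + 1849·120.5 + 5765·139.5) / 12713
= 1724565.2 / 12713 = 135.6537... → 135.65.

135.65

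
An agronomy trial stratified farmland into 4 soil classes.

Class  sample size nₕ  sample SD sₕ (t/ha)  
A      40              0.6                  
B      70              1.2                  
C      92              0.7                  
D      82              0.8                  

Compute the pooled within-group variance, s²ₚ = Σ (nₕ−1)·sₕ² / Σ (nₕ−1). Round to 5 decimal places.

0.74939

A: (40−1)·0.6² = 39·0.36 = 14.04
B: (70−1)·1.2² = 69·1.44 = 99.36
C: (92−1)·0.7² = 91·0.49 = 44.59
D: (82−1)·0.8² = 81·0.64 = 51.84
Numerator = 209.83; denominator = Σ(nₕ−1) = 280.
s²ₚ = 209.83/280 = 0.7493929... → 0.74939.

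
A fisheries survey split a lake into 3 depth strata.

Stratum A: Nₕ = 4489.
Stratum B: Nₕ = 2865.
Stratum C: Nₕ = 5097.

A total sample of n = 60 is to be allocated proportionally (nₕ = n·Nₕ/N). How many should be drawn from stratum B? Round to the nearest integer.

14

N = 4489 + 2865 + 5097 = 12451.
n_B = 60·2865/12451 = 13.806... → 14.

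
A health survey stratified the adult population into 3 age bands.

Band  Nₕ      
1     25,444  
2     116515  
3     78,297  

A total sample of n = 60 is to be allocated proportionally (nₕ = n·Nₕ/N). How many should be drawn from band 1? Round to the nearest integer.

Share of band 1 = 25444/220256 = 0.11552.
Allocate 60 × 0.11552 = 6.931... → 7.

7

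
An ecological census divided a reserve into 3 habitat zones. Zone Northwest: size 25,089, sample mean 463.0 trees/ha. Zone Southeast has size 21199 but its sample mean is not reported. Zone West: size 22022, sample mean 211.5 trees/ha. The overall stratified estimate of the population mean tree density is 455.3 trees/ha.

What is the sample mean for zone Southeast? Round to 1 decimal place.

699.5

Σ Nₕx̄ₕ = N·μ, so 21199·x̄_Southeast = 68310·455.3 − (25089·463.0 + 22022·211.5).
= 31101543 − 16273860 = 14827683.
x̄_Southeast = 14827683 / 21199 = 699.452... → 699.5.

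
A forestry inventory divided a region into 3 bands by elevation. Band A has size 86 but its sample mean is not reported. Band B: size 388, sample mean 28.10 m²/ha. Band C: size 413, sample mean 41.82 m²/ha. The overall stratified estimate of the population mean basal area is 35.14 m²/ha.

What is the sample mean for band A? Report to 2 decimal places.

34.82

N = 86 + 388 + 413 = 887.
Overall total = μ·N = 35.14·887 = 31169.18.
Subtract the known strata: 388·28.10 + 413·41.82 = 28174.46.
Remaining total for band A: 31169.18 − 28174.46 = 2994.72.
Divide by its size: 2994.72 / 86 = 34.8223... → 34.82.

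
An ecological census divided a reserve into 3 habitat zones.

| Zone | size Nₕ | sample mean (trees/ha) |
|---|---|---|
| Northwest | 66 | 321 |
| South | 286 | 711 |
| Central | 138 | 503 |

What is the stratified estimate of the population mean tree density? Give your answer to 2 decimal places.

599.89

x̄_st = (Σ Nₕx̄ₕ) / (Σ Nₕ) = (66·321 + 286·711 + 138·503) / 490
= 293946 / 490 = 599.8898... → 599.89.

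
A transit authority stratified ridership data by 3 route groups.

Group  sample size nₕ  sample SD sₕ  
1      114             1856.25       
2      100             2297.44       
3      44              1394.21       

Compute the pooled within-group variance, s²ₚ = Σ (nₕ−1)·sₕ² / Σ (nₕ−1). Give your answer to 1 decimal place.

Degrees of freedom: 113 + 99 + 43 = 255.
Σ(nₕ−1)sₕ² = 113·3445664.0625 + 99·5278230.5536 + 43·1943821.5241 = 995489189.4052.
s²ₚ = 995489189.4052 / 255 = 3903879.174... → 3903879.2.

3903879.2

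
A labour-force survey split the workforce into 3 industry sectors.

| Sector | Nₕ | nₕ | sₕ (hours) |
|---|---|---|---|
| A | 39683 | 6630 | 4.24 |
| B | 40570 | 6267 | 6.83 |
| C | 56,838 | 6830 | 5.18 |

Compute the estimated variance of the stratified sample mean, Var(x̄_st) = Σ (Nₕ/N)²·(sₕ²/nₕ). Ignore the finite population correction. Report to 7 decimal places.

N = 137091. Term for each stratum: Wₕ²sₕ²/nₕ.
Var(x̄_st) = 0.0002272005 + 0.0006518893 + 0.0006753027 = 0.0015543925 → 0.0015544.

0.0015544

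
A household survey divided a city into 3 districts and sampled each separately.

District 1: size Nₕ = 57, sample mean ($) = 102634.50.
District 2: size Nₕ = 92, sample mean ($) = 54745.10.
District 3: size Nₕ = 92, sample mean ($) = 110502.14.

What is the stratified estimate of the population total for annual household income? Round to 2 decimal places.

21052912.58

1: 57·102634.50 = 5850166.5
2: 92·54745.10 = 5036549.2
3: 92·110502.14 = 10166196.88
τ̂ = Σ Nₕx̄ₕ = 21052912.58.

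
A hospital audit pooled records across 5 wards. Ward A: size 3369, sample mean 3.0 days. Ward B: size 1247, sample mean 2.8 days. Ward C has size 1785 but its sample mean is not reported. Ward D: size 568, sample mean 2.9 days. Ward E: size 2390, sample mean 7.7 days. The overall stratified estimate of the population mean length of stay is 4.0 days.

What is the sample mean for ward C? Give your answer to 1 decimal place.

2.1

N = 3369 + 1247 + 1785 + 568 + 2390 = 9359.
Overall total = μ·N = 4.0·9359 = 37436.
Subtract the known strata: 3369·3.0 + 1247·2.8 + 568·2.9 + 2390·7.7 = 33648.8.
Remaining total for ward C: 37436 − 33648.8 = 3787.2.
Divide by its size: 3787.2 / 1785 = 2.122... → 2.1.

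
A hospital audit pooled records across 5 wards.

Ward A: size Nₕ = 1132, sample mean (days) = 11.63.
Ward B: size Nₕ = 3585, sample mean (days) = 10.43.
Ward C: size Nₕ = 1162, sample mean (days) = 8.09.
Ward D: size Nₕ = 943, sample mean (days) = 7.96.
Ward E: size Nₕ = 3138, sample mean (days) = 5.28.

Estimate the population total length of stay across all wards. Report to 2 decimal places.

Population total = Σ Nₕ·x̄ₕ (each stratum's size times its mean).
1132·11.63 + 3585·10.43 + 1162·8.09 + 943·7.96 + 3138·5.28 = 13165.16 + 37391.55 + 9400.58 + 7506.28 + 16568.64 = 84032.21.

84032.21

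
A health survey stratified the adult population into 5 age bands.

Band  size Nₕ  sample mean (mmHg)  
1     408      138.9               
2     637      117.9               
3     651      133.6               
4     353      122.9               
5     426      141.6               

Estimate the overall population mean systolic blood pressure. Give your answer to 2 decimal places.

x̄_st = (Σ Nₕx̄ₕ) / (Σ Nₕ) = (408·138.9 + 637·117.9 + 651·133.6 + 353·122.9 + 426·141.6) / 2475
= 322452.4 / 2475 = 130.2838... → 130.28.

130.28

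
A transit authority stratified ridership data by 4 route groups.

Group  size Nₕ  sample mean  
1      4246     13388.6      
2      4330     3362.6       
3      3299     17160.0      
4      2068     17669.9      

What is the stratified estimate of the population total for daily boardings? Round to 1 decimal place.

164560246.8

Population total = Σ Nₕ·x̄ₕ (each stratum's size times its mean).
4246·13388.6 + 4330·3362.6 + 3299·17160.0 + 2068·17669.9 = 56847995.6 + 14560058 + 56610840 + 36541353.2 = 164560246.8.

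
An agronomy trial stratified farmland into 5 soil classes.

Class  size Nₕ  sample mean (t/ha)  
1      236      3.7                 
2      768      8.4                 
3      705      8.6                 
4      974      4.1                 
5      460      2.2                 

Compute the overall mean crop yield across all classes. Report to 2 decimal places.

N = 3143; weights Wₕ = Nₕ/N = (0.0751, 0.2444, 0.2243, 0.3099, 0.1464).
x̄_st = Σ Wₕ·x̄ₕ = 0.0751·3.7 + 0.2444·8.4 + 0.2243·8.6 + 0.3099·4.1 + 0.1464·2.2 ≈ 5.8520...
→ 5.85.

5.85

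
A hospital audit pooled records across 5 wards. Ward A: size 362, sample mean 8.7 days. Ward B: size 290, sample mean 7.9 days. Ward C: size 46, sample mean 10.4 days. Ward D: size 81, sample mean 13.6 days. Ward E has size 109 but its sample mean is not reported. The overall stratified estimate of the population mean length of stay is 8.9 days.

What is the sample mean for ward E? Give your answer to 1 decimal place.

N = 362 + 290 + 46 + 81 + 109 = 888.
Overall total = μ·N = 8.9·888 = 7903.2.
Subtract the known strata: 362·8.7 + 290·7.9 + 46·10.4 + 81·13.6 = 7020.4.
Remaining total for ward E: 7903.2 − 7020.4 = 882.8.
Divide by its size: 882.8 / 109 = 8.099... → 8.1.

8.1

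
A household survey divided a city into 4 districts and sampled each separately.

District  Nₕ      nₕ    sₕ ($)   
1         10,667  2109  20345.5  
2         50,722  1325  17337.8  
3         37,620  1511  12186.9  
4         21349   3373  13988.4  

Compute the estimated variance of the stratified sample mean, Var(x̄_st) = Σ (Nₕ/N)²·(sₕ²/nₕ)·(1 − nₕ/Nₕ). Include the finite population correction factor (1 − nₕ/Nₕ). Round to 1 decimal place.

N = 120358. Term for each stratum: Wₕ²sₕ²/nₕ·(1−nₕ/Nₕ).
Var(x̄_st) = 1236.8721 + 39239.1073 + 9217.3559 + 1536.8816 = 51230.2170 → 51230.2.

51230.2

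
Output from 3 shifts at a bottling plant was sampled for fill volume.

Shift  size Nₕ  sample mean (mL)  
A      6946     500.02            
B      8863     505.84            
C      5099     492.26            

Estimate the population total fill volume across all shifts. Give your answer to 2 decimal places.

A: 6946·500.02 = 3473138.92
B: 8863·505.84 = 4483259.92
C: 5099·492.26 = 2510033.74
τ̂ = Σ Nₕx̄ₕ = 10466432.58.

10466432.58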